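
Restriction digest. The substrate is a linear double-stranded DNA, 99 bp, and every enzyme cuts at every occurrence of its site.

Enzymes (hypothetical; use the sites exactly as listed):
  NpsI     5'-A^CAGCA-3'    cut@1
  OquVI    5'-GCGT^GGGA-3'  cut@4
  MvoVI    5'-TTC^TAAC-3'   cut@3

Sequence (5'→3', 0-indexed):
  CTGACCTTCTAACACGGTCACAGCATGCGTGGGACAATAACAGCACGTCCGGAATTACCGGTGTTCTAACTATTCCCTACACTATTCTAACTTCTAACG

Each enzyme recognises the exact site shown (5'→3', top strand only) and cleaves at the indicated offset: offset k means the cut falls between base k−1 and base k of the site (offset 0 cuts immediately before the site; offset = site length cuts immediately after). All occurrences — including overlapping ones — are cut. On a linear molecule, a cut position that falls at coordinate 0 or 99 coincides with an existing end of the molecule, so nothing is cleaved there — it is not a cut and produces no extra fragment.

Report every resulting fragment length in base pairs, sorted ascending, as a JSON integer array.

[5,7,9,10,10,11,21,26]

Per-enzyme occurrences:
  NpsI ACAGCA/1: at [19, 39] ⇒ [20, 40]
  OquVI GCGTGGGA/4: at [26] ⇒ [30]
  MvoVI TTCTAAC/3: at [6, 63, 84, 91] ⇒ [9, 66, 87, 94]

Pooled cuts: [9, 20, 30, 40, 66, 87, 94]

Fragments:
  [0,9): 9 bp
  [9,20): 11 bp
  [20,30): 10 bp
  [30,40): 10 bp
  [40,66): 26 bp
  [66,87): 21 bp
  [87,94): 7 bp
  [94,99): 5 bp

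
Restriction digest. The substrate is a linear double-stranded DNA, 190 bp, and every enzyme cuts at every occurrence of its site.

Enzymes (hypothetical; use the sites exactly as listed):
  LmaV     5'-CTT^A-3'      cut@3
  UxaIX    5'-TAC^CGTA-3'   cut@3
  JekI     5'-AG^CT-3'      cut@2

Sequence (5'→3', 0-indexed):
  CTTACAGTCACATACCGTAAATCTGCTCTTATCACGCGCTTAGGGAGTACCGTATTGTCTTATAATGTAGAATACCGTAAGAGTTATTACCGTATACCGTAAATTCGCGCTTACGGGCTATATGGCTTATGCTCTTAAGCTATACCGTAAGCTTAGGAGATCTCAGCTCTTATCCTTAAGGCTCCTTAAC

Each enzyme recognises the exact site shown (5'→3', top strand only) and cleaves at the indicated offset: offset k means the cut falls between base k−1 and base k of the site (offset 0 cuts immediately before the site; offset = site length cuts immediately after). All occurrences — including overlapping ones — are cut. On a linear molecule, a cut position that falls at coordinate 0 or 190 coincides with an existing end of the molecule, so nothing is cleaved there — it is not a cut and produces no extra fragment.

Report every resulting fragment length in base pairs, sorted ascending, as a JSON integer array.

[3,3,3,3,5,6,6,6,7,8,9,10,11,11,12,12,14,15,15,15,16]

Site scan:
  LmaV (CTTA, off=3): starts [0, 27, 38, 58, 109, 125, 133, 151, 168, 174, 184] → cuts [3, 30, 41, 61, 112, 128, 136, 154, 171, 177, 187]
  UxaIX (TACCGTA, off=3): starts [12, 47, 72, 87, 94, 142] → cuts [15, 50, 75, 90, 97, 145]
  JekI (AGCT, off=2): starts [137, 149, 164] → cuts [139, 151, 166]

Pooled cuts: [3, 15, 30, 41, 50, 61, 75, 90, 97, 112, 128, 136, 139, 145, 151, 154, 166, 171, 177, 187]

Fragment lengths:
  [0,3): 3 bp
  [3,15): 12 bp
  [15,30): 15 bp
  [30,41): 11 bp
  [41,50): 9 bp
  [50,61): 11 bp
  [61,75): 14 bp
  [75,90): 15 bp
  [90,97): 7 bp
  [97,112): 15 bp
  [112,128): 16 bp
  [128,136): 8 bp
  [136,139): 3 bp
  [139,145): 6 bp
  [145,151): 6 bp
  [151,154): 3 bp
  [154,166): 12 bp
  [166,171): 5 bp
  [171,177): 6 bp
  [177,187): 10 bp
  [187,190): 3 bp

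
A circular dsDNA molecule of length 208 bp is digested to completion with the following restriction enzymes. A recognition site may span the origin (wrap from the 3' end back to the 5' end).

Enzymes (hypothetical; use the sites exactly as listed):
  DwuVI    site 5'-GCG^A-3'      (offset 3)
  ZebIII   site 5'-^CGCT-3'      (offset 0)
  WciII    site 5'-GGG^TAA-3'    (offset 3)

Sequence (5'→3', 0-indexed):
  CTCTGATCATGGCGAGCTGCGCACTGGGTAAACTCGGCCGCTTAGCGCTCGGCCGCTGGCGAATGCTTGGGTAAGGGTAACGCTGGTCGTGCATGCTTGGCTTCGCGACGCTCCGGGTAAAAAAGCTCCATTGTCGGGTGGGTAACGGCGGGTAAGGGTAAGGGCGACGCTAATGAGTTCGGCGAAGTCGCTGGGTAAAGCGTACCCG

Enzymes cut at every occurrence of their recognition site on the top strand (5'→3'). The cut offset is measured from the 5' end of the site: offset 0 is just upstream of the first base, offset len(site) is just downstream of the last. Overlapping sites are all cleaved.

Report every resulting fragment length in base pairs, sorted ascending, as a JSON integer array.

[1,1,3,4,6,6,7,7,8,8,8,9,10,10,10,11,14,16,17,25,27]

Per-enzyme occurrences:
  DwuVI GCGA/3: at [11, 58, 104, 163, 181] ⇒ [14, 61, 107, 166, 184]
  ZebIII CGCT/0: at [38, 45, 53, 80, 108, 167, 188, 206] ⇒ [38, 45, 53, 80, 108, 167, 188, 206]
  WciII GGGTAA/3: at [25, 68, 74, 114, 139, 149, 155, 192] ⇒ [28, 71, 77, 117, 142, 152, 158, 195]

All cut coordinates (distinct, sorted): [14, 28, 38, 45, 53, 61, 71, 77, 80, 107, 108, 117, 142, 152, 158, 166, 167, 184, 188, 195, 206]

Fragment lengths:
  14→28: 14 bp
  28→38: 10 bp
  38→45: 7 bp
  45→53: 8 bp
  53→61: 8 bp
  61→71: 10 bp
  71→77: 6 bp
  77→80: 3 bp
  80→107: 27 bp
  107→108: 1 bp
  108→117: 9 bp
  117→142: 25 bp
  142→152: 10 bp
  152→158: 6 bp
  158→166: 8 bp
  166→167: 1 bp
  167→184: 17 bp
  184→188: 4 bp
  188→195: 7 bp
  195→206: 11 bp
  206→14 (wrap): 208-206+14 = 16 bp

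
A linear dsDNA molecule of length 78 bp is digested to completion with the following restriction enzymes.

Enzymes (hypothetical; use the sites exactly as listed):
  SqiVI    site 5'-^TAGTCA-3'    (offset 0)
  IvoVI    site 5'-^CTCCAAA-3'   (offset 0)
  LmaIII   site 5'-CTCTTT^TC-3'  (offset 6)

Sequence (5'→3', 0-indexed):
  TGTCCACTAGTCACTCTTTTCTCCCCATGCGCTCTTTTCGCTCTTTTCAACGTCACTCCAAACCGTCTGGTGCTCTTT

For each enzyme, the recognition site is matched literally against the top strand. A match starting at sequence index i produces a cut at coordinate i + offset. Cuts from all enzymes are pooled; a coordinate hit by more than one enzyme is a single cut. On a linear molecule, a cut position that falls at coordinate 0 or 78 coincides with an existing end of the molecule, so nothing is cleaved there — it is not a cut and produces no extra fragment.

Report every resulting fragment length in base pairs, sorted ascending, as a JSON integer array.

[7,9,9,12,18,23]

Per-enzyme occurrences:
  SqiVI TAGTCA/0: at [7] ⇒ [7]
  IvoVI CTCCAAA/0: at [55] ⇒ [55]
  LmaIII CTCTTTTC/6: at [13, 31, 40] ⇒ [19, 37, 46]

All cut coordinates (distinct, sorted): [7, 19, 37, 46, 55]

Fragment lengths:
  [0,7): 7 bp
  [7,19): 12 bp
  [19,37): 18 bp
  [37,46): 9 bp
  [46,55): 9 bp
  [55,78): 23 bp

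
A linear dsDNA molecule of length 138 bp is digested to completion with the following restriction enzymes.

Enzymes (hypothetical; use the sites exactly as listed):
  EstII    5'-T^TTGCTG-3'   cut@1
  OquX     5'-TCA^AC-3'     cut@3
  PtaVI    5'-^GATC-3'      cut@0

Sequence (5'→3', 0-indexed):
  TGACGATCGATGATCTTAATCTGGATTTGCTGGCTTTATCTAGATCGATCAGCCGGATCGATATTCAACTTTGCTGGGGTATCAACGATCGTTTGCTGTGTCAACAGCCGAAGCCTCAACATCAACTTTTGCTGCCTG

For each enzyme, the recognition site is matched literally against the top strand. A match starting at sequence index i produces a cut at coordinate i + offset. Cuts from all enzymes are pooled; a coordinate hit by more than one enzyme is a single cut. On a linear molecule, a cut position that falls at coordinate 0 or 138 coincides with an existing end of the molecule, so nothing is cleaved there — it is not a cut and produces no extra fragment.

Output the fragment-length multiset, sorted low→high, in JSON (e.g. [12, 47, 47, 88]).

[2,3,4,4,4,6,6,7,9,10,11,12,14,15,15,16]

Per-enzyme occurrences:
  EstII TTTGCTG/1: at [25, 69, 91, 127] ⇒ [26, 70, 92, 128]
  OquX TCAAC/3: at [64, 81, 100, 115, 121] ⇒ [67, 84, 103, 118, 124]
  PtaVI GATC/0: at [4, 11, 42, 46, 55, 86] ⇒ [4, 11, 42, 46, 55, 86]

Pooled cuts: [4, 11, 26, 42, 46, 55, 67, 70, 84, 86, 92, 103, 118, 124, 128]

Fragments:
  [0,4): 4 bp
  [4,11): 7 bp
  [11,26): 15 bp
  [26,42): 16 bp
  [42,46): 4 bp
  [46,55): 9 bp
  [55,67): 12 bp
  [67,70): 3 bp
  [70,84): 14 bp
  [84,86): 2 bp
  [86,92): 6 bp
  [92,103): 11 bp
  [103,118): 15 bp
  [118,124): 6 bp
  [124,128): 4 bp
  [128,138): 10 bp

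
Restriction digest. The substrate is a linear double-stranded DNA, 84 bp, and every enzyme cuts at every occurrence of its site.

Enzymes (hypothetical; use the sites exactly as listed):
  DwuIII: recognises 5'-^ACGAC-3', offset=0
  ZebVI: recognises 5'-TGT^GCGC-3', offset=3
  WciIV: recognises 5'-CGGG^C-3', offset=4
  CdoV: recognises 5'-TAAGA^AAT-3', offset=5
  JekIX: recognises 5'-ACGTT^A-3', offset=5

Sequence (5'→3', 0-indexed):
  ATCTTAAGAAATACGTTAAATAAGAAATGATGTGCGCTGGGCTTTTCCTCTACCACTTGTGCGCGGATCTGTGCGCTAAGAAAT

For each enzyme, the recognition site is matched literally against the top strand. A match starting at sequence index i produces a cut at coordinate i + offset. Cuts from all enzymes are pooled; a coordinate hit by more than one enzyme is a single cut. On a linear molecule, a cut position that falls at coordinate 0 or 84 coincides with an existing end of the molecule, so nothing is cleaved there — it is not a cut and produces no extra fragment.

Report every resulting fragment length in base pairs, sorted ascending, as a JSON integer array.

Scan for sites:
  DwuIII (ACGAC, off=0): no sites
  ZebVI (TGTGCGC, off=3): starts [30, 57, 69] → cuts [33, 60, 72]
  WciIV (CGGGC, off=4): no sites
  CdoV (TAAGAAAT, off=5): starts [4, 20, 76] → cuts [9, 25, 81]
  JekIX (ACGTTA, off=5): starts [12] → cuts [17]

Pooled cuts: [9, 17, 25, 33, 60, 72, 81]

Fragments:
  [0,9): 9 bp
  [9,17): 8 bp
  [17,25): 8 bp
  [25,33): 8 bp
  [33,60): 27 bp
  [60,72): 12 bp
  [72,81): 9 bp
  [81,84): 3 bp

[3,8,8,8,9,9,12,27]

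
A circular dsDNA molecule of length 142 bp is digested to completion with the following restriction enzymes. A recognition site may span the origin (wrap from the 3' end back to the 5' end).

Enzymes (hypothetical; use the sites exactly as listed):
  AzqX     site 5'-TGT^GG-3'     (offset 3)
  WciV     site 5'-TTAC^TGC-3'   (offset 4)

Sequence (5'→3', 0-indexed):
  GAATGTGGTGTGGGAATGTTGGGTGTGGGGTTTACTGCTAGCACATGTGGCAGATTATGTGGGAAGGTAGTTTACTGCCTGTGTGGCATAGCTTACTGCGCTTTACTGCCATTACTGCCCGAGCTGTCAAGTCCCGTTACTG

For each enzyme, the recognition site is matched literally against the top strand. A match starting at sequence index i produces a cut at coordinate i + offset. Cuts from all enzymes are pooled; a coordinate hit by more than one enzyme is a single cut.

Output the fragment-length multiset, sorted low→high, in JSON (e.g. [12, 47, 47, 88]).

Per-enzyme occurrences:
  AzqX (TGTGG, off=3): starts [3, 8, 23, 45, 57, 81] → cuts [6, 11, 26, 48, 60, 84]
  WciV (TTACTGC, off=4): starts [31, 71, 92, 102, 111] → cuts [35, 75, 96, 106, 115]

Pooled cuts: [6, 11, 26, 35, 48, 60, 75, 84, 96, 106, 115]

Fragments:
  6→11: 5 bp
  11→26: 15 bp
  26→35: 9 bp
  35→48: 13 bp
  48→60: 12 bp
  60→75: 15 bp
  75→84: 9 bp
  84→96: 12 bp
  96→106: 10 bp
  106→115: 9 bp
  115→6 (wrap): 142-115+6 = 33 bp

[5,9,9,9,10,12,12,13,15,15,33]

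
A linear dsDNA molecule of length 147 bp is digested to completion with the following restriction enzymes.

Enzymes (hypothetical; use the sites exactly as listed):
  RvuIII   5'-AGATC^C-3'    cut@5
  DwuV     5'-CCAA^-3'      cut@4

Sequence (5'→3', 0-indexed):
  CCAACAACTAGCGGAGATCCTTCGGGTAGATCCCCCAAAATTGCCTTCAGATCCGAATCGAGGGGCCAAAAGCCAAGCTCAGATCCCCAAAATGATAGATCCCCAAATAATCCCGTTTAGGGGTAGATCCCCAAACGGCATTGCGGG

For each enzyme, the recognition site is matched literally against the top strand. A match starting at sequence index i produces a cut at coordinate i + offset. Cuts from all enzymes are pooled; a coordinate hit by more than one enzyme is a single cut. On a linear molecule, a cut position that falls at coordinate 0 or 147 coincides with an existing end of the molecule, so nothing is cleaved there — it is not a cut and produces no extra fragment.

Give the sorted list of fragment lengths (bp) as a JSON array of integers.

[4,5,5,5,6,7,9,11,13,13,15,15,16,23]

Site scan:
  RvuIII (AGATCC, off=5): starts [14, 27, 48, 80, 96, 124] → cuts [19, 32, 53, 85, 101, 129]
  DwuV (CCAA, off=4): starts [0, 34, 65, 72, 86, 102, 130] → cuts [4, 38, 69, 76, 90, 106, 134]

Pooled cuts: [4, 19, 32, 38, 53, 69, 76, 85, 90, 101, 106, 129, 134]

Fragment lengths:
  [0,4): 4 bp
  [4,19): 15 bp
  [19,32): 13 bp
  [32,38): 6 bp
  [38,53): 15 bp
  [53,69): 16 bp
  [69,76): 7 bp
  [76,85): 9 bp
  [85,90): 5 bp
  [90,101): 11 bp
  [101,106): 5 bp
  [106,129): 23 bp
  [129,134): 5 bp
  [134,147): 13 bp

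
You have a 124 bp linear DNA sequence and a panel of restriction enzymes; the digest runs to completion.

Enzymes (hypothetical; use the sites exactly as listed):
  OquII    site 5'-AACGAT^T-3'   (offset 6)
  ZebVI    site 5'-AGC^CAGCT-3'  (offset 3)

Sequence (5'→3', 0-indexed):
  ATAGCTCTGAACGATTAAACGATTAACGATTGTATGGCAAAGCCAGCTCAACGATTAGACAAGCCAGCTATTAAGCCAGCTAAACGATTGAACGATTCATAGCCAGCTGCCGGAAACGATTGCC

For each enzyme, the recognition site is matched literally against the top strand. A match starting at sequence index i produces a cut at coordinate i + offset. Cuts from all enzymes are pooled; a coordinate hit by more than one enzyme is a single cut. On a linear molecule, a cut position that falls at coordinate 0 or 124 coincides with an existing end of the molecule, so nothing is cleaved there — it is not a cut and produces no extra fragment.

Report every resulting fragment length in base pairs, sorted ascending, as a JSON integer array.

Per-enzyme occurrences:
  OquII (AACGATT, off=6): starts [9, 17, 24, 49, 82, 90, 114] → cuts [15, 23, 30, 55, 88, 96, 120]
  ZebVI (AGCCAGCT, off=3): starts [40, 61, 73, 100] → cuts [43, 64, 76, 103]

All cut coordinates (distinct, sorted): [15, 23, 30, 43, 55, 64, 76, 88, 96, 103, 120]

Fragment lengths:
  [0,15): 15 bp
  [15,23): 8 bp
  [23,30): 7 bp
  [30,43): 13 bp
  [43,55): 12 bp
  [55,64): 9 bp
  [64,76): 12 bp
  [76,88): 12 bp
  [88,96): 8 bp
  [96,103): 7 bp
  [103,120): 17 bp
  [120,124): 4 bp

[4,7,7,8,8,9,12,12,12,13,15,17]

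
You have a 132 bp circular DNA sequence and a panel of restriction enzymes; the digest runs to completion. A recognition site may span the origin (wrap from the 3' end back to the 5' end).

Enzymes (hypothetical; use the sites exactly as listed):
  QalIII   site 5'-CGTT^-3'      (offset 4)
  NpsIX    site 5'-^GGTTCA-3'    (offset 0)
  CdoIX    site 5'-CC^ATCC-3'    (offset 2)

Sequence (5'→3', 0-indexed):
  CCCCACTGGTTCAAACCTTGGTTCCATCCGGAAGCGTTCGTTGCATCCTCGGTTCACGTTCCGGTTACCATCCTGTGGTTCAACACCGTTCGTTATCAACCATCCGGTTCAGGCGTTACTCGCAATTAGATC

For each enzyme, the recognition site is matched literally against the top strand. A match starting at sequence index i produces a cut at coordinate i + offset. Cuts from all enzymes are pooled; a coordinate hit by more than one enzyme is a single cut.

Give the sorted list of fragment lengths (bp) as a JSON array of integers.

[4,4,4,7,7,8,9,10,12,13,14,18,22]

Per-enzyme occurrences:
  QalIII CGTT/4: at [34, 38, 56, 86, 90, 113] ⇒ [38, 42, 60, 90, 94, 117]
  NpsIX GGTTCA/0: at [7, 50, 76, 105] ⇒ [7, 50, 76, 105]
  CdoIX CCATCC/2: at [23, 67, 99] ⇒ [25, 69, 101]

Pooled cuts: [7, 25, 38, 42, 50, 60, 69, 76, 90, 94, 101, 105, 117]

Fragments:
  7→25: 18 bp
  25→38: 13 bp
  38→42: 4 bp
  42→50: 8 bp
  50→60: 10 bp
  60→69: 9 bp
  69→76: 7 bp
  76→90: 14 bp
  90→94: 4 bp
  94→101: 7 bp
  101→105: 4 bp
  105→117: 12 bp
  117→7 (wrap): 132-117+7 = 22 bp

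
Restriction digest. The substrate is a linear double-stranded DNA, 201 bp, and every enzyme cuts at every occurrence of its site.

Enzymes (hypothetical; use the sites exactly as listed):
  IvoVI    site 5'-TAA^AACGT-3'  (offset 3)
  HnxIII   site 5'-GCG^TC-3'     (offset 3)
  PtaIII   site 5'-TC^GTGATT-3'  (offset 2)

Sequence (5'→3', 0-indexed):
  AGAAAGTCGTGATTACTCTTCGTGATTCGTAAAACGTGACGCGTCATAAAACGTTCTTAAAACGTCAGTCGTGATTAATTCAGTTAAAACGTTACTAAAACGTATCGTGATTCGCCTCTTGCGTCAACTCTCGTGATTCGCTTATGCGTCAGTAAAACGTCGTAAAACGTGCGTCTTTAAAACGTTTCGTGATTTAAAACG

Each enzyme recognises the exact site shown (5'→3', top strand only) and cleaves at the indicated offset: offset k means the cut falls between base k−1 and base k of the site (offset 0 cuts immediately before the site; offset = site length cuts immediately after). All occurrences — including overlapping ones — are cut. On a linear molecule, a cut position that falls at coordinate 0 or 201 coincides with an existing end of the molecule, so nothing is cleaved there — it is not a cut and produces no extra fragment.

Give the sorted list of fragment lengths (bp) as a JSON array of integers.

[6,7,7,8,8,8,8,9,10,10,11,11,11,11,13,13,16,17,17]

Per-enzyme occurrences:
  IvoVI TAAAACGT/3: at [29, 46, 57, 84, 95, 152, 162, 177] ⇒ [32, 49, 60, 87, 98, 155, 165, 180]
  HnxIII GCGTC/3: at [40, 120, 145, 170] ⇒ [43, 123, 148, 173]
  PtaIII TCGTGATT/2: at [6, 19, 68, 104, 130, 186] ⇒ [8, 21, 70, 106, 132, 188]

All cut coordinates (distinct, sorted): [8, 21, 32, 43, 49, 60, 70, 87, 98, 106, 123, 132, 148, 155, 165, 173, 180, 188]

Fragments:
  [0,8): 8 bp
  [8,21): 13 bp
  [21,32): 11 bp
  [32,43): 11 bp
  [43,49): 6 bp
  [49,60): 11 bp
  [60,70): 10 bp
  [70,87): 17 bp
  [87,98): 11 bp
  [98,106): 8 bp
  [106,123): 17 bp
  [123,132): 9 bp
  [132,148): 16 bp
  [148,155): 7 bp
  [155,165): 10 bp
  [165,173): 8 bp
  [173,180): 7 bp
  [180,188): 8 bp
  [188,201): 13 bp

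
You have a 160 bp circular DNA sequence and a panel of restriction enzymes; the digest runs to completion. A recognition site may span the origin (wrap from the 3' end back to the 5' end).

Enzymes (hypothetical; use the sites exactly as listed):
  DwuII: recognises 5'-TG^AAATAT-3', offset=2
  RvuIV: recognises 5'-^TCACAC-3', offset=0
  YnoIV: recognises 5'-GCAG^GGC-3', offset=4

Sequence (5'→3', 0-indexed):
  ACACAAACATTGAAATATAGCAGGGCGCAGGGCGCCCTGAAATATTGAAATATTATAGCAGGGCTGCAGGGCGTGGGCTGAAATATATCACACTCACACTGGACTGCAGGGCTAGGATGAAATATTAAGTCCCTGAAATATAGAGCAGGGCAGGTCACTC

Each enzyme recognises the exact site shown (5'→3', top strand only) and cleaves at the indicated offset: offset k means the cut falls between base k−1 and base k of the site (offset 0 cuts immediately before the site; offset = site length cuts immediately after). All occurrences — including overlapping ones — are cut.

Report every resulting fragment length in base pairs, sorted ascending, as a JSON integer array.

[6,7,7,8,8,9,10,10,11,11,13,14,14,16,16]

Per-enzyme occurrences:
  DwuII TGAAATAT/2: at [10, 37, 45, 78, 117, 133] ⇒ [12, 39, 47, 80, 119, 135]
  RvuIV TCACAC/0: at [87, 93, 158] ⇒ [87, 93, 158]
  YnoIV GCAGGGC/4: at [19, 26, 57, 65, 105, 144] ⇒ [23, 30, 61, 69, 109, 148]

All cut coordinates (distinct, sorted): [12, 23, 30, 39, 47, 61, 69, 80, 87, 93, 109, 119, 135, 148, 158]

Fragment lengths:
  12→23: 11 bp
  23→30: 7 bp
  30→39: 9 bp
  39→47: 8 bp
  47→61: 14 bp
  61→69: 8 bp
  69→80: 11 bp
  80→87: 7 bp
  87→93: 6 bp
  93→109: 16 bp
  109→119: 10 bp
  119→135: 16 bp
  135→148: 13 bp
  148→158: 10 bp
  158→12 (wrap): 160-158+12 = 14 bp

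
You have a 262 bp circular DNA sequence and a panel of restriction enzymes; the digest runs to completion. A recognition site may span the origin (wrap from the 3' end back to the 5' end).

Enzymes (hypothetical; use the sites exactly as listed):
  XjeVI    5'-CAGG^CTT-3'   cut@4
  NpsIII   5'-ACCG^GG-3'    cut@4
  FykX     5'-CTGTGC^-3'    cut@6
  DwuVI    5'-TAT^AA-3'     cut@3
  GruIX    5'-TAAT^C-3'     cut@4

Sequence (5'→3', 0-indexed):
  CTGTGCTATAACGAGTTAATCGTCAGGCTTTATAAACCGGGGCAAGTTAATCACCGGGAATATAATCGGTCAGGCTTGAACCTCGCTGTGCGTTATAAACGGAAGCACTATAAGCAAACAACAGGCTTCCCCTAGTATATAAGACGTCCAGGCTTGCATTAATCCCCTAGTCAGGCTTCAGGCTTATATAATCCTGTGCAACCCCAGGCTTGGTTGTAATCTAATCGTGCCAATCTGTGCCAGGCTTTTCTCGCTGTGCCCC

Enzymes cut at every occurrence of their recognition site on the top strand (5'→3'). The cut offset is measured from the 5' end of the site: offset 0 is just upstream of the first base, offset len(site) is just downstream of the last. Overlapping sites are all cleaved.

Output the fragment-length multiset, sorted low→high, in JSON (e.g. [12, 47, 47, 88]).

[3,3,3,4,5,5,5,6,6,7,7,7,7,7,8,9,9,11,11,12,12,12,12,14,15,15,15,15,17]

Scan for sites:
  XjeVI (CAGGCTT, off=4): starts [23, 70, 121, 148, 171, 178, 204, 240] → cuts [27, 74, 125, 152, 175, 182, 208, 244]
  NpsIII (ACCGGG, off=4): starts [35, 52] → cuts [39, 56]
  FykX (CTGTGC, off=6): starts [0, 85, 193, 234, 253] → cuts [6, 91, 199, 240, 259]
  DwuVI (TATAA, off=3): starts [6, 30, 60, 93, 108, 137, 186] → cuts [9, 33, 63, 96, 111, 140, 189]
  GruIX (TAATC, off=4): starts [16, 47, 62, 159, 188, 216, 221] → cuts [20, 51, 66, 163, 192, 220, 225]

Pooled cuts: [6, 9, 20, 27, 33, 39, 51, 56, 63, 66, 74, 91, 96, 111, 125, 140, 152, 163, 175, 182, 189, 192, 199, 208, 220, 225, 240, 244, 259]

Fragments:
  6→9: 3 bp
  9→20: 11 bp
  20→27: 7 bp
  27→33: 6 bp
  33→39: 6 bp
  39→51: 12 bp
  51→56: 5 bp
  56→63: 7 bp
  63→66: 3 bp
  66→74: 8 bp
  74→91: 17 bp
  91→96: 5 bp
  96→111: 15 bp
  111→125: 14 bp
  125→140: 15 bp
  140→152: 12 bp
  152→163: 11 bp
  163→175: 12 bp
  175→182: 7 bp
  182→189: 7 bp
  189→192: 3 bp
  192→199: 7 bp
  199→208: 9 bp
  208→220: 12 bp
  220→225: 5 bp
  225→240: 15 bp
  240→244: 4 bp
  244→259: 15 bp
  259→6 (wrap): 262-259+6 = 9 bp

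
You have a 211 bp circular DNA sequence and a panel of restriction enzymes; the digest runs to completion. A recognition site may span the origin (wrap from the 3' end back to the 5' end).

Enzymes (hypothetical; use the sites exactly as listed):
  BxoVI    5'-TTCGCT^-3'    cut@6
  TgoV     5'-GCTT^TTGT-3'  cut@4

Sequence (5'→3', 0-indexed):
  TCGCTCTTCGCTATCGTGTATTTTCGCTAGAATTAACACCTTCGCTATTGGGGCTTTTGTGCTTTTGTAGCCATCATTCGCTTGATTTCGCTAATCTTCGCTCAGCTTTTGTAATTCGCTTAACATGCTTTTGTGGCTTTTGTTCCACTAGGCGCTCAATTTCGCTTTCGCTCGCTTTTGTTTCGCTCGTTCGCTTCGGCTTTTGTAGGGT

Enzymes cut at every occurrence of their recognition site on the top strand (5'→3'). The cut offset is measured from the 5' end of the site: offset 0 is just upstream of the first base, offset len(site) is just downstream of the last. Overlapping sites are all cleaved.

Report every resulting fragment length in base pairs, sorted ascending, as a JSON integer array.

Per-enzyme occurrences:
  BxoVI (TTCGCT, off=6): starts [6, 22, 40, 76, 86, 96, 114, 160, 166, 181, 189, 210] → cuts [5, 12, 28, 46, 82, 92, 102, 120, 166, 172, 187, 195]
  TgoV (GCTTTTGT, off=4): starts [52, 60, 104, 126, 135, 173, 198] → cuts [56, 64, 108, 130, 139, 177, 202]

All cut coordinates (distinct, sorted): [5, 12, 28, 46, 56, 64, 82, 92, 102, 108, 120, 130, 139, 166, 172, 177, 187, 195, 202]

Fragments:
  5→12: 7 bp
  12→28: 16 bp
  28→46: 18 bp
  46→56: 10 bp
  56→64: 8 bp
  64→82: 18 bp
  82→92: 10 bp
  92→102: 10 bp
  102→108: 6 bp
  108→120: 12 bp
  120→130: 10 bp
  130→139: 9 bp
  139→166: 27 bp
  166→172: 6 bp
  172→177: 5 bp
  177→187: 10 bp
  187→195: 8 bp
  195→202: 7 bp
  202→5 (wrap): 211-202+5 = 14 bp

[5,6,6,7,7,8,8,9,10,10,10,10,10,12,14,16,18,18,27]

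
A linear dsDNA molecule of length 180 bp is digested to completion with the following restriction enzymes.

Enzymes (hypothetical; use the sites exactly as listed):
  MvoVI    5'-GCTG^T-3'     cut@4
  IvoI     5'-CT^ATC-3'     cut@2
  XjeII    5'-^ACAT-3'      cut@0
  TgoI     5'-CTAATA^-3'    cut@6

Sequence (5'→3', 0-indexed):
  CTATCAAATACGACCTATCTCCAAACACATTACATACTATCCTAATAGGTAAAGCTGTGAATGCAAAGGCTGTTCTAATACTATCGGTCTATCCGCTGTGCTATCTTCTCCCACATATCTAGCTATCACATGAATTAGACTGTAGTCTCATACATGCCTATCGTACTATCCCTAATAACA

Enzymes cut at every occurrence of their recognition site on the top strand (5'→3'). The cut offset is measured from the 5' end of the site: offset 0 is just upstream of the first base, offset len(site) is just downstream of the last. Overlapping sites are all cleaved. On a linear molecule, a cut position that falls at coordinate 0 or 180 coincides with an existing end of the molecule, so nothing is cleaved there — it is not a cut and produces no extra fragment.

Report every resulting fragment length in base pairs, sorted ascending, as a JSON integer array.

[2,2,3,3,4,5,7,8,8,8,8,8,9,10,10,10,10,12,14,15,24]

Per-enzyme occurrences:
  MvoVI GCTGT/4: at [53, 68, 94] ⇒ [57, 72, 98]
  IvoI CTATC/2: at [0, 14, 36, 80, 88, 100, 122, 157, 165] ⇒ [2, 16, 38, 82, 90, 102, 124, 159, 167]
  XjeII ACAT/0: at [26, 31, 112, 127, 151] ⇒ [26, 31, 112, 127, 151]
  TgoI CTAATA/6: at [41, 74, 171] ⇒ [47, 80, 177]

Pooled cuts: [2, 16, 26, 31, 38, 47, 57, 72, 80, 82, 90, 98, 102, 112, 124, 127, 151, 159, 167, 177]

Fragment lengths:
  [0,2): 2 bp
  [2,16): 14 bp
  [16,26): 10 bp
  [26,31): 5 bp
  [31,38): 7 bp
  [38,47): 9 bp
  [47,57): 10 bp
  [57,72): 15 bp
  [72,80): 8 bp
  [80,82): 2 bp
  [82,90): 8 bp
  [90,98): 8 bp
  [98,102): 4 bp
  [102,112): 10 bp
  [112,124): 12 bp
  [124,127): 3 bp
  [127,151): 24 bp
  [151,159): 8 bp
  [159,167): 8 bp
  [167,177): 10 bp
  [177,180): 3 bp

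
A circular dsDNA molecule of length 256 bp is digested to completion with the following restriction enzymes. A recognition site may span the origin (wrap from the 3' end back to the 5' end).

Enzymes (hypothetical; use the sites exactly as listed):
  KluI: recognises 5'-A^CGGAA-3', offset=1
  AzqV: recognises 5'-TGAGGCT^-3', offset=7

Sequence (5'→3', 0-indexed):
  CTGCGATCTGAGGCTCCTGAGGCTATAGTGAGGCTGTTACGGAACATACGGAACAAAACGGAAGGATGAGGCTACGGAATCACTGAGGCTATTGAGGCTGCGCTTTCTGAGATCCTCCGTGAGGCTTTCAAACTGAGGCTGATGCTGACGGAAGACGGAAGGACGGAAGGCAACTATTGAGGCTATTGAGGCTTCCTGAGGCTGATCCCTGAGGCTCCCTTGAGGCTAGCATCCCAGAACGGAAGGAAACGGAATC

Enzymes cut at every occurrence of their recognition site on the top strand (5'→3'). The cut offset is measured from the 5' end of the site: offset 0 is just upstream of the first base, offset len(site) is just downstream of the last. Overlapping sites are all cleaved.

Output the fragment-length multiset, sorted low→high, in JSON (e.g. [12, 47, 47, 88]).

[1,4,7,8,8,9,9,9,9,10,10,10,11,11,12,13,14,15,16,21,22,27]

Per-enzyme occurrences:
  KluI (ACGGAA, off=1): starts [38, 47, 57, 73, 147, 154, 162, 238, 248] → cuts [39, 48, 58, 74, 148, 155, 163, 239, 249]
  AzqV (TGAGGCT, off=7): starts [8, 17, 28, 66, 83, 92, 119, 133, 177, 186, 196, 209, 220] → cuts [15, 24, 35, 73, 90, 99, 126, 140, 184, 193, 203, 216, 227]

All cut coordinates (distinct, sorted): [15, 24, 35, 39, 48, 58, 73, 74, 90, 99, 126, 140, 148, 155, 163, 184, 193, 203, 216, 227, 239, 249]

Fragments:
  15→24: 9 bp
  24→35: 11 bp
  35→39: 4 bp
  39→48: 9 bp
  48→58: 10 bp
  58→73: 15 bp
  73→74: 1 bp
  74→90: 16 bp
  90→99: 9 bp
  99→126: 27 bp
  126→140: 14 bp
  140→148: 8 bp
  148→155: 7 bp
  155→163: 8 bp
  163→184: 21 bp
  184→193: 9 bp
  193→203: 10 bp
  203→216: 13 bp
  216→227: 11 bp
  227→239: 12 bp
  239→249: 10 bp
  249→15 (wrap): 256-249+15 = 22 bp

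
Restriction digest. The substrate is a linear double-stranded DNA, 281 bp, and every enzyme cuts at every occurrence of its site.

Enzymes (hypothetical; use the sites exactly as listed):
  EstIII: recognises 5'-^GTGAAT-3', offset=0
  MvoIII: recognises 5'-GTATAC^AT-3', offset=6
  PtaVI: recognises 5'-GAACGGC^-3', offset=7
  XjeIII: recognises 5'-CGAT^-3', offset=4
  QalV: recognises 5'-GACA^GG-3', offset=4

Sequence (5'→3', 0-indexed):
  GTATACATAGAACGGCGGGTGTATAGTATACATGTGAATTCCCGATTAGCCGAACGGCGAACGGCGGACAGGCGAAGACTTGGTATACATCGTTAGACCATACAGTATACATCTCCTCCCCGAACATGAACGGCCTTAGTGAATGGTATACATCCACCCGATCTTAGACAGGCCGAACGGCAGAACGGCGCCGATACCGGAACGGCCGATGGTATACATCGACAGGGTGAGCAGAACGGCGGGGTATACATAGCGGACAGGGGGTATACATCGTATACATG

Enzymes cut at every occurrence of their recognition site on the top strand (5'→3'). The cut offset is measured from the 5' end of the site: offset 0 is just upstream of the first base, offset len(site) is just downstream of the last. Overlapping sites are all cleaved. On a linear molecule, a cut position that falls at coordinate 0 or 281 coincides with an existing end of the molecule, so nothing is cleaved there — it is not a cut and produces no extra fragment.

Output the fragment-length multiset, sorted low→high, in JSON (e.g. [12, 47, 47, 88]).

[2,3,4,4,5,6,6,7,7,7,8,8,9,9,10,10,10,11,11,11,12,13,13,15,16,18,22,24]

Scan for sites:
  EstIII GTGAAT/0: at [33, 138] ⇒ [33, 138]
  MvoIII GTATACAT/6: at [0, 25, 82, 104, 145, 211, 243, 263, 272] ⇒ [6, 31, 88, 110, 151, 217, 249, 269, 278]
  PtaVI GAACGGC/7: at [9, 51, 58, 127, 174, 182, 199, 233] ⇒ [16, 58, 65, 134, 181, 189, 206, 240]
  XjeIII CGAT/4: at [42, 158, 191, 206] ⇒ [46, 162, 195, 210]
  QalV GACAGG/4: at [66, 166, 220, 255] ⇒ [70, 170, 224, 259]

Pooled cuts: [6, 16, 31, 33, 46, 58, 65, 70, 88, 110, 134, 138, 151, 162, 170, 181, 189, 195, 206, 210, 217, 224, 240, 249, 259, 269, 278]

Fragment lengths:
  [0,6): 6 bp
  [6,16): 10 bp
  [16,31): 15 bp
  [31,33): 2 bp
  [33,46): 13 bp
  [46,58): 12 bp
  [58,65): 7 bp
  [65,70): 5 bp
  [70,88): 18 bp
  [88,110): 22 bp
  [110,134): 24 bp
  [134,138): 4 bp
  [138,151): 13 bp
  [151,162): 11 bp
  [162,170): 8 bp
  [170,181): 11 bp
  [181,189): 8 bp
  [189,195): 6 bp
  [195,206): 11 bp
  [206,210): 4 bp
  [210,217): 7 bp
  [217,224): 7 bp
  [224,240): 16 bp
  [240,249): 9 bp
  [249,259): 10 bp
  [259,269): 10 bp
  [269,278): 9 bp
  [278,281): 3 bp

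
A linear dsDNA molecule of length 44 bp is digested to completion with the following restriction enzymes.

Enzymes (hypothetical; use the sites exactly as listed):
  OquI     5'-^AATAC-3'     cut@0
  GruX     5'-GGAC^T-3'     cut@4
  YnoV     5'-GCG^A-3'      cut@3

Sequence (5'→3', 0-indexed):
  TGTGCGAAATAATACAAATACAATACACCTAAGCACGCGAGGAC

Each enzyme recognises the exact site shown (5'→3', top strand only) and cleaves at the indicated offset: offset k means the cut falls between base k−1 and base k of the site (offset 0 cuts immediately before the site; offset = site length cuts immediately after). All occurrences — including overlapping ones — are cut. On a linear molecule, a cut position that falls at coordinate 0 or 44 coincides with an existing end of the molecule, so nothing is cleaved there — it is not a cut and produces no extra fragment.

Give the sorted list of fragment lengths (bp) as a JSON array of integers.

[4,5,5,6,6,18]

Scan for sites:
  OquI AATAC/0: at [10, 16, 21] ⇒ [10, 16, 21]
  GruX (GGACT, off=4): no sites
  YnoV GCGA/3: at [3, 36] ⇒ [6, 39]

Pooled cuts: [6, 10, 16, 21, 39]

Fragment lengths:
  [0,6): 6 bp
  [6,10): 4 bp
  [10,16): 6 bp
  [16,21): 5 bp
  [21,39): 18 bp
  [39,44): 5 bp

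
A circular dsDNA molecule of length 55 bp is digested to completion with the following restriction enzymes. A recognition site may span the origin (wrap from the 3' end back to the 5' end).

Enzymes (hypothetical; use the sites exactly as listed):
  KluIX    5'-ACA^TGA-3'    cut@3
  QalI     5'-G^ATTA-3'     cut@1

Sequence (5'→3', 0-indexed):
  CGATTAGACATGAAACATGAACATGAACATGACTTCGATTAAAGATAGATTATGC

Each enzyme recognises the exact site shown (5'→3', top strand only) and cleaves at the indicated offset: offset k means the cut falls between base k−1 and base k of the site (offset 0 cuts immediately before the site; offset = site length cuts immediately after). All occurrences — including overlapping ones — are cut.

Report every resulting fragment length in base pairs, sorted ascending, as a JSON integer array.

Site scan:
  KluIX ACATGA/3: at [7, 14, 20, 26] ⇒ [10, 17, 23, 29]
  QalI GATTA/1: at [1, 36, 47] ⇒ [2, 37, 48]

Pooled cuts: [2, 10, 17, 23, 29, 37, 48]

Fragment lengths:
  2→10: 8 bp
  10→17: 7 bp
  17→23: 6 bp
  23→29: 6 bp
  29→37: 8 bp
  37→48: 11 bp
  48→2 (wrap): 55-48+2 = 9 bp

[6,6,7,8,8,9,11]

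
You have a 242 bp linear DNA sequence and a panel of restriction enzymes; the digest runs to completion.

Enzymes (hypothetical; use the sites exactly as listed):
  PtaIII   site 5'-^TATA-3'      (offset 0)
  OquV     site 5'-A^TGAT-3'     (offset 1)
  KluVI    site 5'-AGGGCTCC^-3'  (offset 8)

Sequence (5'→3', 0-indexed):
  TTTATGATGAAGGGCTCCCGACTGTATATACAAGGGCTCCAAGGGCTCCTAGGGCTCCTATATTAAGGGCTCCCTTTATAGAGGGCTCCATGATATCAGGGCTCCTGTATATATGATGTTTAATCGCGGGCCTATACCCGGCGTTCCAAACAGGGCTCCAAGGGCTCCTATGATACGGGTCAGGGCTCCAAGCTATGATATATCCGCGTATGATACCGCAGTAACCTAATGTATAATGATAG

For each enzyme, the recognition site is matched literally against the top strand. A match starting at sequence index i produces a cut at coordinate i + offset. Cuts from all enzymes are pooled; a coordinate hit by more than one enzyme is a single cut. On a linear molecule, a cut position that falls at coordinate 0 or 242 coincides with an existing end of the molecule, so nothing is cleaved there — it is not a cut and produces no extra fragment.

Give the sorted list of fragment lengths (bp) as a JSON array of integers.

Site scan:
  PtaIII (TATA, off=0): starts [24, 26, 58, 76, 107, 109, 132, 198, 231] → cuts [24, 26, 58, 76, 107, 109, 132, 198, 231]
  OquV (ATGAT, off=1): starts [3, 89, 112, 169, 194, 209, 235] → cuts [4, 90, 113, 170, 195, 210, 236]
  KluVI (AGGGCTCC, off=8): starts [10, 32, 41, 50, 65, 81, 97, 151, 160, 181] → cuts [18, 40, 49, 58, 73, 89, 105, 159, 168, 189]

All cut coordinates (distinct, sorted): [4, 18, 24, 26, 40, 49, 58, 73, 76, 89, 90, 105, 107, 109, 113, 132, 159, 168, 170, 189, 195, 198, 210, 231, 236]

Fragment lengths:
  [0,4): 4 bp
  [4,18): 14 bp
  [18,24): 6 bp
  [24,26): 2 bp
  [26,40): 14 bp
  [40,49): 9 bp
  [49,58): 9 bp
  [58,73): 15 bp
  [73,76): 3 bp
  [76,89): 13 bp
  [89,90): 1 bp
  [90,105): 15 bp
  [105,107): 2 bp
  [107,109): 2 bp
  [109,113): 4 bp
  [113,132): 19 bp
  [132,159): 27 bp
  [159,168): 9 bp
  [168,170): 2 bp
  [170,189): 19 bp
  [189,195): 6 bp
  [195,198): 3 bp
  [198,210): 12 bp
  [210,231): 21 bp
  [231,236): 5 bp
  [236,242): 6 bp

[1,2,2,2,2,3,3,4,4,5,6,6,6,9,9,9,12,13,14,14,15,15,19,19,21,27]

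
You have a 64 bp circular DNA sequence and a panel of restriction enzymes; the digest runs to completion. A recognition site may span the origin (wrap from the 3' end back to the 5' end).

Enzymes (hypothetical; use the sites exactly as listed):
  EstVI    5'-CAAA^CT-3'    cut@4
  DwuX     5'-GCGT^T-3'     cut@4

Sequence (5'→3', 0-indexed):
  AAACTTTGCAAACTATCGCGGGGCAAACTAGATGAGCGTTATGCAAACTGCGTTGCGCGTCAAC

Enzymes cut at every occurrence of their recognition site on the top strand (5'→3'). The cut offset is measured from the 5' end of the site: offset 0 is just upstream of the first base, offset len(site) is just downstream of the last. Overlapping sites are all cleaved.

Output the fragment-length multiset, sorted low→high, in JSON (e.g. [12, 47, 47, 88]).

Per-enzyme occurrences:
  EstVI (CAAACT, off=4): starts [8, 23, 43, 63] → cuts [3, 12, 27, 47]
  DwuX (GCGTT, off=4): starts [35, 49] → cuts [39, 53]

Pooled cuts: [3, 12, 27, 39, 47, 53]

Fragments:
  3→12: 9 bp
  12→27: 15 bp
  27→39: 12 bp
  39→47: 8 bp
  47→53: 6 bp
  53→3 (wrap): 64-53+3 = 14 bp

[6,8,9,12,14,15]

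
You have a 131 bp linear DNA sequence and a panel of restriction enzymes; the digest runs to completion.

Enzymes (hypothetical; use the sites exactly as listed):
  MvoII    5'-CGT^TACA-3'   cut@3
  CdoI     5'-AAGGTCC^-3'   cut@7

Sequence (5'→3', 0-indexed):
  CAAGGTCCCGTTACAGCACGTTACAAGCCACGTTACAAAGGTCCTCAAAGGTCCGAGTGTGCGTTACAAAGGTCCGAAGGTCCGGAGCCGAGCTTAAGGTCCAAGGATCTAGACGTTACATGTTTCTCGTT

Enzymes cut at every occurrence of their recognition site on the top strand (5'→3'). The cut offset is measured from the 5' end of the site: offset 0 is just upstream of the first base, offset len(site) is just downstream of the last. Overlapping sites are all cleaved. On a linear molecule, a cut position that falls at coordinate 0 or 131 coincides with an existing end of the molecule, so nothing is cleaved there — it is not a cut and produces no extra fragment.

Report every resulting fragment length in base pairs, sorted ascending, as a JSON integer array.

Per-enzyme occurrences:
  MvoII (CGTTACA, off=3): starts [8, 18, 30, 61, 113] → cuts [11, 21, 33, 64, 116]
  CdoI (AAGGTCC, off=7): starts [1, 37, 47, 68, 76, 95] → cuts [8, 44, 54, 75, 83, 102]

All cut coordinates (distinct, sorted): [8, 11, 21, 33, 44, 54, 64, 75, 83, 102, 116]

Fragments:
  [0,8): 8 bp
  [8,11): 3 bp
  [11,21): 10 bp
  [21,33): 12 bp
  [33,44): 11 bp
  [44,54): 10 bp
  [54,64): 10 bp
  [64,75): 11 bp
  [75,83): 8 bp
  [83,102): 19 bp
  [102,116): 14 bp
  [116,131): 15 bp

[3,8,8,10,10,10,11,11,12,14,15,19]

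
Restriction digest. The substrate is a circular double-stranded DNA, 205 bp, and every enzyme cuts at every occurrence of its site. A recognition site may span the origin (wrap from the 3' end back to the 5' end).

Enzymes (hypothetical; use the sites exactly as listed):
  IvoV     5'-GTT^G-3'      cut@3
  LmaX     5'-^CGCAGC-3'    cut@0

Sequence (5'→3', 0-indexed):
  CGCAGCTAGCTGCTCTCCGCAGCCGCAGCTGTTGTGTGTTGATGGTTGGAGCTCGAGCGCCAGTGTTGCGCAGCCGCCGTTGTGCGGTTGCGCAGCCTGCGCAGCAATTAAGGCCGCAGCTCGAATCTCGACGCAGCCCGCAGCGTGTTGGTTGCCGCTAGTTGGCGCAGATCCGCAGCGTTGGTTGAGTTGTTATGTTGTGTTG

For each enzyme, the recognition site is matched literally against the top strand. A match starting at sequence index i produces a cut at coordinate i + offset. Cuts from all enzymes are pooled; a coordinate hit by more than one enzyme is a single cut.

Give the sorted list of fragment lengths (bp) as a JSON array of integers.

[1,1,1,4,4,5,5,6,7,7,7,8,8,9,9,10,10,10,11,13,15,17,17,20]

Scan for sites:
  IvoV GTTG/3: at [30, 37, 44, 64, 78, 86, 146, 150, 160, 179, 183, 188, 196, 201] ⇒ [33, 40, 47, 67, 81, 89, 149, 153, 163, 182, 186, 191, 199, 204]
  LmaX CGCAGC/0: at [0, 17, 23, 68, 90, 99, 114, 131, 138, 173] ⇒ [0, 17, 23, 68, 90, 99, 114, 131, 138, 173]

Pooled cuts: [0, 17, 23, 33, 40, 47, 67, 68, 81, 89, 90, 99, 114, 131, 138, 149, 153, 163, 173, 182, 186, 191, 199, 204]

Fragment lengths:
  0→17: 17 bp
  17→23: 6 bp
  23→33: 10 bp
  33→40: 7 bp
  40→47: 7 bp
  47→67: 20 bp
  67→68: 1 bp
  68→81: 13 bp
  81→89: 8 bp
  89→90: 1 bp
  90→99: 9 bp
  99→114: 15 bp
  114→131: 17 bp
  131→138: 7 bp
  138→149: 11 bp
  149→153: 4 bp
  153→163: 10 bp
  163→173: 10 bp
  173→182: 9 bp
  182→186: 4 bp
  186→191: 5 bp
  191→199: 8 bp
  199→204: 5 bp
  204→0 (wrap): 205-204+0 = 1 bp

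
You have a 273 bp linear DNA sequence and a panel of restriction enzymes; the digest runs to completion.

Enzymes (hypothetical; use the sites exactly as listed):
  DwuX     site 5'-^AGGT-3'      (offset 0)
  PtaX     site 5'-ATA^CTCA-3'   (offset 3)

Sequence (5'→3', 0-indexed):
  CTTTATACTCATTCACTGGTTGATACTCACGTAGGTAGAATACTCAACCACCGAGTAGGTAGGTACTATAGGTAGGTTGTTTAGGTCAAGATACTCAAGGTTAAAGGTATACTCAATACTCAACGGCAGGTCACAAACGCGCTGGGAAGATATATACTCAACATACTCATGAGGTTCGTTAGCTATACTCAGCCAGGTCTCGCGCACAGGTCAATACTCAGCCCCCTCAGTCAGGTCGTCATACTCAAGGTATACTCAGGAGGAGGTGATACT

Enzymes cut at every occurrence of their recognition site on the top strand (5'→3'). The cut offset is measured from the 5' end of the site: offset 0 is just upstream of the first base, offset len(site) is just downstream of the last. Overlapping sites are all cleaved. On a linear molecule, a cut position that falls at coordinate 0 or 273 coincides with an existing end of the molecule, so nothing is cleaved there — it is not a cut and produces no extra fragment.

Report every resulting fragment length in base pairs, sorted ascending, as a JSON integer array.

Scan for sites:
  DwuX AGGT/0: at [32, 56, 60, 69, 73, 82, 97, 104, 127, 171, 194, 207, 232, 247, 263] ⇒ [32, 56, 60, 69, 73, 82, 97, 104, 127, 171, 194, 207, 232, 247, 263]
  PtaX ATACTCA/3: at [4, 22, 39, 90, 108, 115, 153, 162, 184, 213, 240, 251] ⇒ [7, 25, 42, 93, 111, 118, 156, 165, 187, 216, 243, 254]

Pooled cuts: [7, 25, 32, 42, 56, 60, 69, 73, 82, 93, 97, 104, 111, 118, 127, 156, 165, 171, 187, 194, 207, 216, 232, 243, 247, 254, 263]

Fragments:
  [0,7): 7 bp
  [7,25): 18 bp
  [25,32): 7 bp
  [32,42): 10 bp
  [42,56): 14 bp
  [56,60): 4 bp
  [60,69): 9 bp
  [69,73): 4 bp
  [73,82): 9 bp
  [82,93): 11 bp
  [93,97): 4 bp
  [97,104): 7 bp
  [104,111): 7 bp
  [111,118): 7 bp
  [118,127): 9 bp
  [127,156): 29 bp
  [156,165): 9 bp
  [165,171): 6 bp
  [171,187): 16 bp
  [187,194): 7 bp
  [194,207): 13 bp
  [207,216): 9 bp
  [216,232): 16 bp
  [232,243): 11 bp
  [243,247): 4 bp
  [247,254): 7 bp
  [254,263): 9 bp
  [263,273): 10 bp

[4,4,4,4,6,7,7,7,7,7,7,7,9,9,9,9,9,9,10,10,11,11,13,14,16,16,18,29]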